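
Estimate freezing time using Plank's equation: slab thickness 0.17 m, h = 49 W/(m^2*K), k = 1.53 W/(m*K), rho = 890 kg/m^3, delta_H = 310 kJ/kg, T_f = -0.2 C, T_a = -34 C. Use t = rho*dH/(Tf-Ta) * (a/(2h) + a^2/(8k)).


dT = -0.2 - (-34) = 33.8 K
term1 = a/(2h) = 0.17/(2*49) = 0.001734693878
term2 = a^2/(8k) = 0.17^2/(8*1.53) = 0.002361111111
t = rho*dH*1000/dT * (term1 + term2)
t = 890*310*1000/33.8 * (0.001734693878 + 0.002361111111)
t = 33433 s

33433


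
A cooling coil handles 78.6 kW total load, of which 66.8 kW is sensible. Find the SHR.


SHR = Q_sensible / Q_total
SHR = 66.8 / 78.6
SHR = 0.85

0.85


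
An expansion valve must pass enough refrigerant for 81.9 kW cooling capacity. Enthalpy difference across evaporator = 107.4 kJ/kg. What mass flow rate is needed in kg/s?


m_dot = Q / dh
m_dot = 81.9 / 107.4
m_dot = 0.7626 kg/s

0.7626


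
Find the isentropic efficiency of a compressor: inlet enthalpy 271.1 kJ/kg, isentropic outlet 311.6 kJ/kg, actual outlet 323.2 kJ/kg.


dh_ideal = 311.6 - 271.1 = 40.5 kJ/kg
dh_actual = 323.2 - 271.1 = 52.1 kJ/kg
eta_s = dh_ideal / dh_actual = 40.5 / 52.1
eta_s = 0.7774

0.7774


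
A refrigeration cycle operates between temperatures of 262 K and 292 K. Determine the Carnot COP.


dT = 292 - 262 = 30 K
COP_carnot = T_cold / dT = 262 / 30
COP_carnot = 8.733

8.733


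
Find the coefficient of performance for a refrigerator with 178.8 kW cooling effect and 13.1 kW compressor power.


COP = Q_evap / W
COP = 178.8 / 13.1
COP = 13.649

13.649


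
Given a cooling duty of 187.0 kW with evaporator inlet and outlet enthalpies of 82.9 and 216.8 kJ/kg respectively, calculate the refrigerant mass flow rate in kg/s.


dh = 216.8 - 82.9 = 133.9 kJ/kg
m_dot = Q / dh = 187.0 / 133.9 = 1.3966 kg/s

1.3966


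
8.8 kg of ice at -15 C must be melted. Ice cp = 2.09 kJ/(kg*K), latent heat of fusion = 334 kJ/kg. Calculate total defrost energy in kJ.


Sensible heat = cp * dT = 2.09 * 15 = 31.35 kJ/kg
Total per kg = 31.35 + 334 = 365.35 kJ/kg
Q = m * total = 8.8 * 365.35
Q = 3215.1 kJ

3215.1


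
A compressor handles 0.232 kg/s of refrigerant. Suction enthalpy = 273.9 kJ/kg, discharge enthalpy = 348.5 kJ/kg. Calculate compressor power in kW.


dh = 348.5 - 273.9 = 74.6 kJ/kg
W = m_dot * dh = 0.232 * 74.6 = 17.31 kW

17.31


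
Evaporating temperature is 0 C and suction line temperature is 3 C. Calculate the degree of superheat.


Superheat = T_suction - T_evap
Superheat = 3 - (0)
Superheat = 3 K

3


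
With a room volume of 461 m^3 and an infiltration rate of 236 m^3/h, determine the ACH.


ACH = flow / volume
ACH = 236 / 461
ACH = 0.512

0.512


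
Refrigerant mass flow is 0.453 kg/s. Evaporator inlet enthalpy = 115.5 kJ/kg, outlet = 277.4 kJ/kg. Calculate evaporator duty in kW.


dh = 277.4 - 115.5 = 161.9 kJ/kg
Q_evap = m_dot * dh = 0.453 * 161.9
Q_evap = 73.34 kW

73.34


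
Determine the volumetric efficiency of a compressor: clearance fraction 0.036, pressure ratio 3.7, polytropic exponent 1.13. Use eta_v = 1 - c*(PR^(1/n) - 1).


PR^(1/n) = 3.7^(1/1.13) = 3.18297615
eta_v = 1 - 0.036 * (3.18297615 - 1)
eta_v = 0.9214

0.9214


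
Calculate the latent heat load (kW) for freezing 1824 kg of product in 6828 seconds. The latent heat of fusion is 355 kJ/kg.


Q_lat = m * h_fg / t
Q_lat = 1824 * 355 / 6828
Q_lat = 94.83 kW

94.83


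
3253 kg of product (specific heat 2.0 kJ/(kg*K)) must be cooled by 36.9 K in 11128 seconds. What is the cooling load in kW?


Q = m * cp * dT / t
Q = 3253 * 2.0 * 36.9 / 11128
Q = 21.574 kW

21.574


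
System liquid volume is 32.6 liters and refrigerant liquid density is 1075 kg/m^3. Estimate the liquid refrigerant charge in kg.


Charge = V * rho / 1000
Charge = 32.6 * 1075 / 1000
Charge = 35.05 kg

35.05


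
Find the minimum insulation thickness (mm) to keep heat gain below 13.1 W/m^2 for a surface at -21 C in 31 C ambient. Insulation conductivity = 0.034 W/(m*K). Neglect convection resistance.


dT = 31 - (-21) = 52 K
thickness = k * dT / q_max * 1000
thickness = 0.034 * 52 / 13.1 * 1000
thickness = 135.0 mm

135.0


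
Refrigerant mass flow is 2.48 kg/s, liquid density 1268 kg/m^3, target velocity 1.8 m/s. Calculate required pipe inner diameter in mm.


A = m_dot / (rho * v) = 2.48 / (1268 * 1.8) = 0.001086575535 m^2
d = sqrt(4*A/pi) * 1000
d = 37.2 mm

37.2


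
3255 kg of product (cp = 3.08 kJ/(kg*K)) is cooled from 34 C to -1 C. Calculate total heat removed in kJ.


dT = 34 - (-1) = 35 K
Q = m * cp * dT = 3255 * 3.08 * 35
Q = 350889 kJ

350889


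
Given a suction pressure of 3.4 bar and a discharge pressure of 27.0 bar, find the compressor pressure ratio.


PR = P_high / P_low
PR = 27.0 / 3.4
PR = 7.941

7.941


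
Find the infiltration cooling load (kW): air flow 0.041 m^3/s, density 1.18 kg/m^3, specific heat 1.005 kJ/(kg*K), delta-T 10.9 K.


Q = V_dot * rho * cp * dT
Q = 0.041 * 1.18 * 1.005 * 10.9
Q = 0.53 kW

0.53


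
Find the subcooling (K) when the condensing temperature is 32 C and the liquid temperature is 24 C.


Subcooling = T_cond - T_liquid
Subcooling = 32 - 24
Subcooling = 8 K

8


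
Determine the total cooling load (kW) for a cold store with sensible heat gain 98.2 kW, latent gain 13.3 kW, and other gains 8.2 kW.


Q_total = Q_s + Q_l + Q_misc
Q_total = 98.2 + 13.3 + 8.2
Q_total = 119.7 kW

119.7


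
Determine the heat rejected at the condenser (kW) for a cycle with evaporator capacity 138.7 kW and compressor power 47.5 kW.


Q_cond = Q_evap + W
Q_cond = 138.7 + 47.5
Q_cond = 186.2 kW

186.2


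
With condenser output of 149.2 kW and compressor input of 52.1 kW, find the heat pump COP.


COP_hp = Q_cond / W
COP_hp = 149.2 / 52.1
COP_hp = 2.864

2.864


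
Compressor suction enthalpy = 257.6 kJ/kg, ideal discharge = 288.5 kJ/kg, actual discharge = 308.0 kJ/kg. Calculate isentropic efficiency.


dh_ideal = 288.5 - 257.6 = 30.9 kJ/kg
dh_actual = 308.0 - 257.6 = 50.4 kJ/kg
eta_s = dh_ideal / dh_actual = 30.9 / 50.4
eta_s = 0.6131

0.6131


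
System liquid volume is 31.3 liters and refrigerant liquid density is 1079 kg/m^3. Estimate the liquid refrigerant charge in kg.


Charge = V * rho / 1000
Charge = 31.3 * 1079 / 1000
Charge = 33.77 kg

33.77


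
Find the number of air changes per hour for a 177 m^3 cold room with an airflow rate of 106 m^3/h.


ACH = flow / volume
ACH = 106 / 177
ACH = 0.599

0.599


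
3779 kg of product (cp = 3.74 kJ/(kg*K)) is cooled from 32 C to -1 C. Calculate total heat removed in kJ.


dT = 32 - (-1) = 33 K
Q = m * cp * dT = 3779 * 3.74 * 33
Q = 466404 kJ

466404


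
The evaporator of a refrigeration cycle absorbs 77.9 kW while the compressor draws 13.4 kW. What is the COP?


COP = Q_evap / W
COP = 77.9 / 13.4
COP = 5.813

5.813


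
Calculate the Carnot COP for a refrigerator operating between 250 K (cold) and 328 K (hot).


dT = 328 - 250 = 78 K
COP_carnot = T_cold / dT = 250 / 78
COP_carnot = 3.205

3.205


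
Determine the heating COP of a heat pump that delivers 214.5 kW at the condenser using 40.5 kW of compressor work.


COP_hp = Q_cond / W
COP_hp = 214.5 / 40.5
COP_hp = 5.296

5.296


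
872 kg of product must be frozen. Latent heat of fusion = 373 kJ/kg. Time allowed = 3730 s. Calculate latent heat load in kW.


Q_lat = m * h_fg / t
Q_lat = 872 * 373 / 3730
Q_lat = 87.2 kW

87.2


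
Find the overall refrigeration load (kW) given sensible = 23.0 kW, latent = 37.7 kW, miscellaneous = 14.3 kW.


Q_total = Q_s + Q_l + Q_misc
Q_total = 23.0 + 37.7 + 14.3
Q_total = 75.0 kW

75.0


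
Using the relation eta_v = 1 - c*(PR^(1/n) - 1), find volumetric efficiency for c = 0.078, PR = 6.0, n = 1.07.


PR^(1/n) = 6.0^(1/1.07) = 5.33634819
eta_v = 1 - 0.078 * (5.33634819 - 1)
eta_v = 0.6618

0.6618


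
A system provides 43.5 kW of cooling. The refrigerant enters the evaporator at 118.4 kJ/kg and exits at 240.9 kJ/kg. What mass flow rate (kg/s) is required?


dh = 240.9 - 118.4 = 122.5 kJ/kg
m_dot = Q / dh = 43.5 / 122.5 = 0.3551 kg/s

0.3551


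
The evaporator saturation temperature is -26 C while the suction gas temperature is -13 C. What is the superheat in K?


Superheat = T_suction - T_evap
Superheat = -13 - (-26)
Superheat = 13 K

13


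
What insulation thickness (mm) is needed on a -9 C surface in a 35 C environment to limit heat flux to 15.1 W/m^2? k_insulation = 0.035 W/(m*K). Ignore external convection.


dT = 35 - (-9) = 44 K
thickness = k * dT / q_max * 1000
thickness = 0.035 * 44 / 15.1 * 1000
thickness = 102.0 mm

102.0


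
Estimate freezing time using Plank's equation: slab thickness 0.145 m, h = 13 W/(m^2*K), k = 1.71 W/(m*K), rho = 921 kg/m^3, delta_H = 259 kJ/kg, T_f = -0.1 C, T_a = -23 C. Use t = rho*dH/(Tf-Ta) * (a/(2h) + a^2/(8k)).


dT = -0.1 - (-23) = 22.9 K
term1 = a/(2h) = 0.145/(2*13) = 0.005576923077
term2 = a^2/(8k) = 0.145^2/(8*1.71) = 0.001536915205
t = rho*dH*1000/dT * (term1 + term2)
t = 921*259*1000/22.9 * (0.005576923077 + 0.001536915205)
t = 74102 s

74102


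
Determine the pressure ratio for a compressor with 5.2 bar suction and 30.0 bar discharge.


PR = P_high / P_low
PR = 30.0 / 5.2
PR = 5.769

5.769


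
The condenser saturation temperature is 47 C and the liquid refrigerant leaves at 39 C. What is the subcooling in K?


Subcooling = T_cond - T_liquid
Subcooling = 47 - 39
Subcooling = 8 K

8


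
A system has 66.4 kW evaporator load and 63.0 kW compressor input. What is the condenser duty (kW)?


Q_cond = Q_evap + W
Q_cond = 66.4 + 63.0
Q_cond = 129.4 kW

129.4


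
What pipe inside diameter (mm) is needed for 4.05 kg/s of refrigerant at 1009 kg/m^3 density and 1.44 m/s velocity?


A = m_dot / (rho * v) = 4.05 / (1009 * 1.44) = 0.00278741328 m^2
d = sqrt(4*A/pi) * 1000
d = 59.6 mm

59.6


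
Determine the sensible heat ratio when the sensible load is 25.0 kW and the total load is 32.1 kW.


SHR = Q_sensible / Q_total
SHR = 25.0 / 32.1
SHR = 0.779

0.779


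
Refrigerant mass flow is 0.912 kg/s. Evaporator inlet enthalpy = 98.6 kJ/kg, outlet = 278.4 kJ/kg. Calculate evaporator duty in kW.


dh = 278.4 - 98.6 = 179.8 kJ/kg
Q_evap = m_dot * dh = 0.912 * 179.8
Q_evap = 163.98 kW

163.98


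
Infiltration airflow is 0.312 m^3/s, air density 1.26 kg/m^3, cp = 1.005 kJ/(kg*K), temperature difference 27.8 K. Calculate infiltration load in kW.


Q = V_dot * rho * cp * dT
Q = 0.312 * 1.26 * 1.005 * 27.8
Q = 10.983 kW

10.983


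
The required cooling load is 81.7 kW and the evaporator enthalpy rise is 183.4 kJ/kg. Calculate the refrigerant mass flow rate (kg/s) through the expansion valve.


m_dot = Q / dh
m_dot = 81.7 / 183.4
m_dot = 0.4455 kg/s

0.4455


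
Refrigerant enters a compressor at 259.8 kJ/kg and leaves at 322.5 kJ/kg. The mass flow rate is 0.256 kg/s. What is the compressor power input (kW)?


dh = 322.5 - 259.8 = 62.7 kJ/kg
W = m_dot * dh = 0.256 * 62.7 = 16.05 kW

16.05


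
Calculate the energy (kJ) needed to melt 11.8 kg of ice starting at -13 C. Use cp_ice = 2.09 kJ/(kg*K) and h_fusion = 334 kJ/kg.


Sensible heat = cp * dT = 2.09 * 13 = 27.17 kJ/kg
Total per kg = 27.17 + 334 = 361.17 kJ/kg
Q = m * total = 11.8 * 361.17
Q = 4261.8 kJ

4261.8


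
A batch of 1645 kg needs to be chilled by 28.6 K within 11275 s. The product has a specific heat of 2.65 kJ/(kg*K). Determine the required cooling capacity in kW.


Q = m * cp * dT / t
Q = 1645 * 2.65 * 28.6 / 11275
Q = 11.058 kW

11.058


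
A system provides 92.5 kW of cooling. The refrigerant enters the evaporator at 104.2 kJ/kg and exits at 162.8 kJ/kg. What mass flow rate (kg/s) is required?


dh = 162.8 - 104.2 = 58.6 kJ/kg
m_dot = Q / dh = 92.5 / 58.6 = 1.5785 kg/s

1.5785


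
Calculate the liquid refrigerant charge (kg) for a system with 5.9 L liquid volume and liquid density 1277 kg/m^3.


Charge = V * rho / 1000
Charge = 5.9 * 1277 / 1000
Charge = 7.53 kg

7.53


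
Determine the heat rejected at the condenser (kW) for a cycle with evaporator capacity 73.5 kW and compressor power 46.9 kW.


Q_cond = Q_evap + W
Q_cond = 73.5 + 46.9
Q_cond = 120.4 kW

120.4


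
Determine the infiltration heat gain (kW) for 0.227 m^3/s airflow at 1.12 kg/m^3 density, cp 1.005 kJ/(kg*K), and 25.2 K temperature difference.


Q = V_dot * rho * cp * dT
Q = 0.227 * 1.12 * 1.005 * 25.2
Q = 6.439 kW

6.439


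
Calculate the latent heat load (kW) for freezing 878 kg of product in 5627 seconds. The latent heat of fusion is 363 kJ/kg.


Q_lat = m * h_fg / t
Q_lat = 878 * 363 / 5627
Q_lat = 56.64 kW

56.64


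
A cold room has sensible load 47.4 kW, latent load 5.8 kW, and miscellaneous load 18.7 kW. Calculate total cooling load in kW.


Q_total = Q_s + Q_l + Q_misc
Q_total = 47.4 + 5.8 + 18.7
Q_total = 71.9 kW

71.9


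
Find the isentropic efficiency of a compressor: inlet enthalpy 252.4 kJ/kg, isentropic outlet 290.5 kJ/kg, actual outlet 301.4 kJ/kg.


dh_ideal = 290.5 - 252.4 = 38.1 kJ/kg
dh_actual = 301.4 - 252.4 = 49.0 kJ/kg
eta_s = dh_ideal / dh_actual = 38.1 / 49.0
eta_s = 0.7776

0.7776


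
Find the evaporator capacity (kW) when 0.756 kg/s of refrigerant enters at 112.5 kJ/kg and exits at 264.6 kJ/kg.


dh = 264.6 - 112.5 = 152.1 kJ/kg
Q_evap = m_dot * dh = 0.756 * 152.1
Q_evap = 114.99 kW

114.99


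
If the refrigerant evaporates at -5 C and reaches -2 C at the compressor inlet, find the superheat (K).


Superheat = T_suction - T_evap
Superheat = -2 - (-5)
Superheat = 3 K

3


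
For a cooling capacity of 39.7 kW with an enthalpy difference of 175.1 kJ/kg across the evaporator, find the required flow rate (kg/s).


m_dot = Q / dh
m_dot = 39.7 / 175.1
m_dot = 0.2267 kg/s

0.2267


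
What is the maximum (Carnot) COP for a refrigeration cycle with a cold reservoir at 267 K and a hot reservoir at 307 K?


dT = 307 - 267 = 40 K
COP_carnot = T_cold / dT = 267 / 40
COP_carnot = 6.675

6.675


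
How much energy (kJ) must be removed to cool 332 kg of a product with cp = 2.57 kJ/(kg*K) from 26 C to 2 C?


dT = 26 - (2) = 24 K
Q = m * cp * dT = 332 * 2.57 * 24
Q = 20478 kJ

20478


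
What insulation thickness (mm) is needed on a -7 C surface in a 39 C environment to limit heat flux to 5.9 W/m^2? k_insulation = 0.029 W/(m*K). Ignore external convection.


dT = 39 - (-7) = 46 K
thickness = k * dT / q_max * 1000
thickness = 0.029 * 46 / 5.9 * 1000
thickness = 226.1 mm

226.1


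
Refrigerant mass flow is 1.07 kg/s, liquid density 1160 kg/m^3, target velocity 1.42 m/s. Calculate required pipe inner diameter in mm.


A = m_dot / (rho * v) = 1.07 / (1160 * 1.42) = 0.0006495871782 m^2
d = sqrt(4*A/pi) * 1000
d = 28.8 mm

28.8


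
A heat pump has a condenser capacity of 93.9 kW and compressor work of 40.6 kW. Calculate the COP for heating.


COP_hp = Q_cond / W
COP_hp = 93.9 / 40.6
COP_hp = 2.313

2.313


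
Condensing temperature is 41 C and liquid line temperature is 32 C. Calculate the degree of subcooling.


Subcooling = T_cond - T_liquid
Subcooling = 41 - 32
Subcooling = 9 K

9


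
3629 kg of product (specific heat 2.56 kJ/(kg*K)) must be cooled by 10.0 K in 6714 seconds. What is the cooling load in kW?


Q = m * cp * dT / t
Q = 3629 * 2.56 * 10.0 / 6714
Q = 13.837 kW

13.837


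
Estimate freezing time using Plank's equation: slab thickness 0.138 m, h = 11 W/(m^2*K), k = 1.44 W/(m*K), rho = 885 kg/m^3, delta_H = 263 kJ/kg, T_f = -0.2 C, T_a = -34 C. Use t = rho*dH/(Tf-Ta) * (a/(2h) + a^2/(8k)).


dT = -0.2 - (-34) = 33.8 K
term1 = a/(2h) = 0.138/(2*11) = 0.006272727273
term2 = a^2/(8k) = 0.138^2/(8*1.44) = 0.001653125
t = rho*dH*1000/dT * (term1 + term2)
t = 885*263*1000/33.8 * (0.006272727273 + 0.001653125)
t = 54579 s

54579


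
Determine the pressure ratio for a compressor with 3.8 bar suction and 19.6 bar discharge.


PR = P_high / P_low
PR = 19.6 / 3.8
PR = 5.158

5.158


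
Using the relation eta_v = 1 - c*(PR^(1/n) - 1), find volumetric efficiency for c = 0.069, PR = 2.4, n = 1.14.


PR^(1/n) = 2.4^(1/1.14) = 2.15535412
eta_v = 1 - 0.069 * (2.15535412 - 1)
eta_v = 0.9203

0.9203


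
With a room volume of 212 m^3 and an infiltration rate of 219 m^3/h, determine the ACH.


ACH = flow / volume
ACH = 219 / 212
ACH = 1.033

1.033


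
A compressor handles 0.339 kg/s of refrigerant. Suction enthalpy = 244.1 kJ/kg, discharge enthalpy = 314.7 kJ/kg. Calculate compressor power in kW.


dh = 314.7 - 244.1 = 70.6 kJ/kg
W = m_dot * dh = 0.339 * 70.6 = 23.93 kW

23.93


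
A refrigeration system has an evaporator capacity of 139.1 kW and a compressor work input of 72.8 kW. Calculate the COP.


COP = Q_evap / W
COP = 139.1 / 72.8
COP = 1.911

1.911


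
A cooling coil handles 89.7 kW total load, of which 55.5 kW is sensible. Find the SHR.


SHR = Q_sensible / Q_total
SHR = 55.5 / 89.7
SHR = 0.619

0.619


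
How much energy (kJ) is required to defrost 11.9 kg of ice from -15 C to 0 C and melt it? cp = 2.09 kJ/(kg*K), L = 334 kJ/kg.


Sensible heat = cp * dT = 2.09 * 15 = 31.35 kJ/kg
Total per kg = 31.35 + 334 = 365.35 kJ/kg
Q = m * total = 11.9 * 365.35
Q = 4347.7 kJ

4347.7


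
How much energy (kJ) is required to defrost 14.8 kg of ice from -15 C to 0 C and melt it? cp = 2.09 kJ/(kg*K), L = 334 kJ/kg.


Sensible heat = cp * dT = 2.09 * 15 = 31.35 kJ/kg
Total per kg = 31.35 + 334 = 365.35 kJ/kg
Q = m * total = 14.8 * 365.35
Q = 5407.2 kJ

5407.2


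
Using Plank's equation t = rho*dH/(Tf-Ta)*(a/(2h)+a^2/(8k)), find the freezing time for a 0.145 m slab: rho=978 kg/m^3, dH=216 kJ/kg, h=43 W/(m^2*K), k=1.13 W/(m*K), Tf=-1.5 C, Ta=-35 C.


dT = -1.5 - (-35) = 33.5 K
term1 = a/(2h) = 0.145/(2*43) = 0.001686046512
term2 = a^2/(8k) = 0.145^2/(8*1.13) = 0.002325774336
t = rho*dH*1000/dT * (term1 + term2)
t = 978*216*1000/33.5 * (0.001686046512 + 0.002325774336)
t = 25298 s

25298


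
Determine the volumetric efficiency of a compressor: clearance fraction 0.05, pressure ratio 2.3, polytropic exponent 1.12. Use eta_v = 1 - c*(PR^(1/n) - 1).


PR^(1/n) = 2.3^(1/1.12) = 2.10363933
eta_v = 1 - 0.05 * (2.10363933 - 1)
eta_v = 0.9448

0.9448


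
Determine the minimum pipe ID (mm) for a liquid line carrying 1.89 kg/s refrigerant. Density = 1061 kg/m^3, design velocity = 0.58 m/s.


A = m_dot / (rho * v) = 1.89 / (1061 * 0.58) = 0.003071273035 m^2
d = sqrt(4*A/pi) * 1000
d = 62.5 mm

62.5


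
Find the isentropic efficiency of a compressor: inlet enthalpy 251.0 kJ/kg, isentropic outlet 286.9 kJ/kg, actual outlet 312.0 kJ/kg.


dh_ideal = 286.9 - 251.0 = 35.9 kJ/kg
dh_actual = 312.0 - 251.0 = 61.0 kJ/kg
eta_s = dh_ideal / dh_actual = 35.9 / 61.0
eta_s = 0.5885

0.5885


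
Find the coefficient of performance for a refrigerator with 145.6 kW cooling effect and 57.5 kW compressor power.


COP = Q_evap / W
COP = 145.6 / 57.5
COP = 2.532

2.532


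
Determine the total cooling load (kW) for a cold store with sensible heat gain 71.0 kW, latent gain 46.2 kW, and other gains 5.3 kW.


Q_total = Q_s + Q_l + Q_misc
Q_total = 71.0 + 46.2 + 5.3
Q_total = 122.5 kW

122.5


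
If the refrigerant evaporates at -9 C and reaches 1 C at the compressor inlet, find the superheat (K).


Superheat = T_suction - T_evap
Superheat = 1 - (-9)
Superheat = 10 K

10


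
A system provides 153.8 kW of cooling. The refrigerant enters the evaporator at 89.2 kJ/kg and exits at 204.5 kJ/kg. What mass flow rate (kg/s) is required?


dh = 204.5 - 89.2 = 115.3 kJ/kg
m_dot = Q / dh = 153.8 / 115.3 = 1.3339 kg/s

1.3339


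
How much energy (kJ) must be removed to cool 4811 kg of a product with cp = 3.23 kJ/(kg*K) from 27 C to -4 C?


dT = 27 - (-4) = 31 K
Q = m * cp * dT = 4811 * 3.23 * 31
Q = 481725 kJ

481725


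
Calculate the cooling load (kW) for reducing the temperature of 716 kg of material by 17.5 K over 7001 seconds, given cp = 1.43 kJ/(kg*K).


Q = m * cp * dT / t
Q = 716 * 1.43 * 17.5 / 7001
Q = 2.559 kW

2.559


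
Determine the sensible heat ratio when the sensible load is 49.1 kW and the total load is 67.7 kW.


SHR = Q_sensible / Q_total
SHR = 49.1 / 67.7
SHR = 0.725

0.725


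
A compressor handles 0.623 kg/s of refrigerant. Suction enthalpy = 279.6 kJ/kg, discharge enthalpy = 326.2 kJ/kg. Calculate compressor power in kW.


dh = 326.2 - 279.6 = 46.6 kJ/kg
W = m_dot * dh = 0.623 * 46.6 = 29.03 kW

29.03


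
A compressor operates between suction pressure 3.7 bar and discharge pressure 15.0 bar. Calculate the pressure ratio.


PR = P_high / P_low
PR = 15.0 / 3.7
PR = 4.054

4.054


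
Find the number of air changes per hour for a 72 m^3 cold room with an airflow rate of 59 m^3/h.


ACH = flow / volume
ACH = 59 / 72
ACH = 0.819

0.819


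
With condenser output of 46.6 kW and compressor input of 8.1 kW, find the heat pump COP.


COP_hp = Q_cond / W
COP_hp = 46.6 / 8.1
COP_hp = 5.753

5.753


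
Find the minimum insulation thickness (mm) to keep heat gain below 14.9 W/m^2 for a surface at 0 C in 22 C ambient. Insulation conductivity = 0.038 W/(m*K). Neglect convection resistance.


dT = 22 - (0) = 22 K
thickness = k * dT / q_max * 1000
thickness = 0.038 * 22 / 14.9 * 1000
thickness = 56.1 mm

56.1


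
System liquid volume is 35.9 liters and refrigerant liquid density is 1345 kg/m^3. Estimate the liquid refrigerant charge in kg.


Charge = V * rho / 1000
Charge = 35.9 * 1345 / 1000
Charge = 48.29 kg

48.29


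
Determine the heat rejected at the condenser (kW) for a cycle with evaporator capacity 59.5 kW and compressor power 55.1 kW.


Q_cond = Q_evap + W
Q_cond = 59.5 + 55.1
Q_cond = 114.6 kW

114.6


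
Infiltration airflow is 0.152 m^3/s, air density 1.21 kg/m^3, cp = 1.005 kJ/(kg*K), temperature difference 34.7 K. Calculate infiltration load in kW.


Q = V_dot * rho * cp * dT
Q = 0.152 * 1.21 * 1.005 * 34.7
Q = 6.414 kW

6.414


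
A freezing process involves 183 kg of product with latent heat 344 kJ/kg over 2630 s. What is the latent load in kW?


Q_lat = m * h_fg / t
Q_lat = 183 * 344 / 2630
Q_lat = 23.94 kW

23.94


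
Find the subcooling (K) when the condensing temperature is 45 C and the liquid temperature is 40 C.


Subcooling = T_cond - T_liquid
Subcooling = 45 - 40
Subcooling = 5 K

5


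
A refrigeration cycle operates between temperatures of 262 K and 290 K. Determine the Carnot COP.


dT = 290 - 262 = 28 K
COP_carnot = T_cold / dT = 262 / 28
COP_carnot = 9.357

9.357


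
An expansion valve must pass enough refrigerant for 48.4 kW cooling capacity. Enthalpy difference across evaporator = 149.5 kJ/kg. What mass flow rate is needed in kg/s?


m_dot = Q / dh
m_dot = 48.4 / 149.5
m_dot = 0.3237 kg/s

0.3237


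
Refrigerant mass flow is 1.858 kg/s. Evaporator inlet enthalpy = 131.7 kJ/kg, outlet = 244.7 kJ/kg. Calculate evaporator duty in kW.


dh = 244.7 - 131.7 = 113.0 kJ/kg
Q_evap = m_dot * dh = 1.858 * 113.0
Q_evap = 209.95 kW

209.95


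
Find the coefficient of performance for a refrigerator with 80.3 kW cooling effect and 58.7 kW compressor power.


COP = Q_evap / W
COP = 80.3 / 58.7
COP = 1.368

1.368


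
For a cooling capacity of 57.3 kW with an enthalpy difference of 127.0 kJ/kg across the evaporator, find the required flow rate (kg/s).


m_dot = Q / dh
m_dot = 57.3 / 127.0
m_dot = 0.4512 kg/s

0.4512


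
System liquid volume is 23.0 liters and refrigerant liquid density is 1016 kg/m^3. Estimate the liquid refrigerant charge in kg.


Charge = V * rho / 1000
Charge = 23.0 * 1016 / 1000
Charge = 23.37 kg

23.37


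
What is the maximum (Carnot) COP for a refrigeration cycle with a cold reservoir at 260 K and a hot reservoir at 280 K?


dT = 280 - 260 = 20 K
COP_carnot = T_cold / dT = 260 / 20
COP_carnot = 13.0

13.0


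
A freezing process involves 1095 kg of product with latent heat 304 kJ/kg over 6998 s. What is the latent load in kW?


Q_lat = m * h_fg / t
Q_lat = 1095 * 304 / 6998
Q_lat = 47.57 kW

47.57


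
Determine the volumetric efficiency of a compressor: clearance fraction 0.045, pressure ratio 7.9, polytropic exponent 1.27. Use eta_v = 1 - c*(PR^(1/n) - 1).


PR^(1/n) = 7.9^(1/1.27) = 5.09088147
eta_v = 1 - 0.045 * (5.09088147 - 1)
eta_v = 0.8159

0.8159


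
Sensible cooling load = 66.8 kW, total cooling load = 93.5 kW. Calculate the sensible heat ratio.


SHR = Q_sensible / Q_total
SHR = 66.8 / 93.5
SHR = 0.714

0.714


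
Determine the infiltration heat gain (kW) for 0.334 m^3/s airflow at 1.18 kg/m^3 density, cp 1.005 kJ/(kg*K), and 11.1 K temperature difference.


Q = V_dot * rho * cp * dT
Q = 0.334 * 1.18 * 1.005 * 11.1
Q = 4.397 kW

4.397


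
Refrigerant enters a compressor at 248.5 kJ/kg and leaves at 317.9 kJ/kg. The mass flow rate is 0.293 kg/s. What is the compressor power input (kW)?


dh = 317.9 - 248.5 = 69.4 kJ/kg
W = m_dot * dh = 0.293 * 69.4 = 20.33 kW

20.33


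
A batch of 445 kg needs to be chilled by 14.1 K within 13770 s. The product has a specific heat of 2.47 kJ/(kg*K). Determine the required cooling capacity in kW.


Q = m * cp * dT / t
Q = 445 * 2.47 * 14.1 / 13770
Q = 1.125 kW

1.125


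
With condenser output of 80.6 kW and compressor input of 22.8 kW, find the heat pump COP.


COP_hp = Q_cond / W
COP_hp = 80.6 / 22.8
COP_hp = 3.535

3.535


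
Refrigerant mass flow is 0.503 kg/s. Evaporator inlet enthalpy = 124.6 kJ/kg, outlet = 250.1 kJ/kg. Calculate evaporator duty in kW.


dh = 250.1 - 124.6 = 125.5 kJ/kg
Q_evap = m_dot * dh = 0.503 * 125.5
Q_evap = 63.13 kW

63.13


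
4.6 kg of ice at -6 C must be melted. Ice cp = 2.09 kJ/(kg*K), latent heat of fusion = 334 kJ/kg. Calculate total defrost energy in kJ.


Sensible heat = cp * dT = 2.09 * 6 = 12.54 kJ/kg
Total per kg = 12.54 + 334 = 346.54 kJ/kg
Q = m * total = 4.6 * 346.54
Q = 1594.1 kJ

1594.1


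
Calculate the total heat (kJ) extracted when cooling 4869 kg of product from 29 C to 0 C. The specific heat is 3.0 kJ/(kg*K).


dT = 29 - (0) = 29 K
Q = m * cp * dT = 4869 * 3.0 * 29
Q = 423603 kJ

423603


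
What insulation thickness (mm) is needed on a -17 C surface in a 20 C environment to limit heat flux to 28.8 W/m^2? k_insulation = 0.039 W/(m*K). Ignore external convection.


dT = 20 - (-17) = 37 K
thickness = k * dT / q_max * 1000
thickness = 0.039 * 37 / 28.8 * 1000
thickness = 50.1 mm

50.1


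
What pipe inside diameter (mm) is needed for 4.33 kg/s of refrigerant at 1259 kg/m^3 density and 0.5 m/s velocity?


A = m_dot / (rho * v) = 4.33 / (1259 * 0.5) = 0.00687847498 m^2
d = sqrt(4*A/pi) * 1000
d = 93.6 mm

93.6


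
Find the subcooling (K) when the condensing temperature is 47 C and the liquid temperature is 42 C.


Subcooling = T_cond - T_liquid
Subcooling = 47 - 42
Subcooling = 5 K

5


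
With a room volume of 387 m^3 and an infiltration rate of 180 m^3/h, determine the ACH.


ACH = flow / volume
ACH = 180 / 387
ACH = 0.465

0.465


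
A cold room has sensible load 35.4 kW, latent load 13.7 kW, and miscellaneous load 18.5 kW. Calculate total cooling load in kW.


Q_total = Q_s + Q_l + Q_misc
Q_total = 35.4 + 13.7 + 18.5
Q_total = 67.6 kW

67.6


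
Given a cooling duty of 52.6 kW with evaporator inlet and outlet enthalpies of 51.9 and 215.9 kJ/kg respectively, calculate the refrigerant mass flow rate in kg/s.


dh = 215.9 - 51.9 = 164.0 kJ/kg
m_dot = Q / dh = 52.6 / 164.0 = 0.3207 kg/s

0.3207


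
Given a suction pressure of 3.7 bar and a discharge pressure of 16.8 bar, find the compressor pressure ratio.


PR = P_high / P_low
PR = 16.8 / 3.7
PR = 4.541

4.541


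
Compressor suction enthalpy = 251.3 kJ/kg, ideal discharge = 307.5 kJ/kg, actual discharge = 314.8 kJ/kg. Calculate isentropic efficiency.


dh_ideal = 307.5 - 251.3 = 56.2 kJ/kg
dh_actual = 314.8 - 251.3 = 63.5 kJ/kg
eta_s = dh_ideal / dh_actual = 56.2 / 63.5
eta_s = 0.885

0.885


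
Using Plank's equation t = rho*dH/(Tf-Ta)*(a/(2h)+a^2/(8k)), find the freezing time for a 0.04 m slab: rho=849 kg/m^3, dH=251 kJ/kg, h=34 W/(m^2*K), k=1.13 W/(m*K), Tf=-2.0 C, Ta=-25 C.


dT = -2.0 - (-25) = 23.0 K
term1 = a/(2h) = 0.04/(2*34) = 0.0005882352941
term2 = a^2/(8k) = 0.04^2/(8*1.13) = 0.0001769911504
t = rho*dH*1000/dT * (term1 + term2)
t = 849*251*1000/23.0 * (0.0005882352941 + 0.0001769911504)
t = 7090 s

7090


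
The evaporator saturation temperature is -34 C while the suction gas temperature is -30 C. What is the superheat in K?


Superheat = T_suction - T_evap
Superheat = -30 - (-34)
Superheat = 4 K

4


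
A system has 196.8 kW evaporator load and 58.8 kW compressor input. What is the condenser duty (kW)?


Q_cond = Q_evap + W
Q_cond = 196.8 + 58.8
Q_cond = 255.6 kW

255.6


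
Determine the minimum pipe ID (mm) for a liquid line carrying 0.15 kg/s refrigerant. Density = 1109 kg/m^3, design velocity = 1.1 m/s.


A = m_dot / (rho * v) = 0.15 / (1109 * 1.1) = 0.0001229608984 m^2
d = sqrt(4*A/pi) * 1000
d = 12.5 mm

12.5


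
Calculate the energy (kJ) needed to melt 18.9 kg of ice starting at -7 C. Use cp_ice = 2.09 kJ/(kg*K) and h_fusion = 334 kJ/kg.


Sensible heat = cp * dT = 2.09 * 7 = 14.63 kJ/kg
Total per kg = 14.63 + 334 = 348.63 kJ/kg
Q = m * total = 18.9 * 348.63
Q = 6589.1 kJ

6589.1


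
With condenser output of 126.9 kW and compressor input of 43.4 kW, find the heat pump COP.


COP_hp = Q_cond / W
COP_hp = 126.9 / 43.4
COP_hp = 2.924

2.924


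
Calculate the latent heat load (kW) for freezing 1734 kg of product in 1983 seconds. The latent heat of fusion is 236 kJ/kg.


Q_lat = m * h_fg / t
Q_lat = 1734 * 236 / 1983
Q_lat = 206.37 kW

206.37


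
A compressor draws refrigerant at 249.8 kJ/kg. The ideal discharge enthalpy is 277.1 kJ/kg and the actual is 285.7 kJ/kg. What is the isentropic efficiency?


dh_ideal = 277.1 - 249.8 = 27.3 kJ/kg
dh_actual = 285.7 - 249.8 = 35.9 kJ/kg
eta_s = dh_ideal / dh_actual = 27.3 / 35.9
eta_s = 0.7604

0.7604


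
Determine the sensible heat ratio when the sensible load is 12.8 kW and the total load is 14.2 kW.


SHR = Q_sensible / Q_total
SHR = 12.8 / 14.2
SHR = 0.901

0.901


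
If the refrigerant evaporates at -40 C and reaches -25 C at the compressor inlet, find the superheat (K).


Superheat = T_suction - T_evap
Superheat = -25 - (-40)
Superheat = 15 K

15


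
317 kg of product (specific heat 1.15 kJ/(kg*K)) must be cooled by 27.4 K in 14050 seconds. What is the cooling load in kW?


Q = m * cp * dT / t
Q = 317 * 1.15 * 27.4 / 14050
Q = 0.711 kW

0.711


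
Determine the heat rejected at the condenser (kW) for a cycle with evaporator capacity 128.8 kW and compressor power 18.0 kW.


Q_cond = Q_evap + W
Q_cond = 128.8 + 18.0
Q_cond = 146.8 kW

146.8


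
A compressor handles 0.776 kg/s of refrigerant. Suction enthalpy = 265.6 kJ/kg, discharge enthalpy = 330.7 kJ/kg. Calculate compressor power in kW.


dh = 330.7 - 265.6 = 65.1 kJ/kg
W = m_dot * dh = 0.776 * 65.1 = 50.52 kW

50.52


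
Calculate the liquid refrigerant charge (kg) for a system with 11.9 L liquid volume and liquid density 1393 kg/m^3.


Charge = V * rho / 1000
Charge = 11.9 * 1393 / 1000
Charge = 16.58 kg

16.58


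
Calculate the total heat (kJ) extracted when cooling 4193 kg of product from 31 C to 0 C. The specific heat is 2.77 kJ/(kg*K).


dT = 31 - (0) = 31 K
Q = m * cp * dT = 4193 * 2.77 * 31
Q = 360053 kJ

360053


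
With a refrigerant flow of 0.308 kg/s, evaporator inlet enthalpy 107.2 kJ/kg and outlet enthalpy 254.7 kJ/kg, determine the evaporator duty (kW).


dh = 254.7 - 107.2 = 147.5 kJ/kg
Q_evap = m_dot * dh = 0.308 * 147.5
Q_evap = 45.43 kW

45.43


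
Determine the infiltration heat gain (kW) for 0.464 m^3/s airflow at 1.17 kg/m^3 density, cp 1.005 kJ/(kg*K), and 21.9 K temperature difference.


Q = V_dot * rho * cp * dT
Q = 0.464 * 1.17 * 1.005 * 21.9
Q = 11.949 kW

11.949


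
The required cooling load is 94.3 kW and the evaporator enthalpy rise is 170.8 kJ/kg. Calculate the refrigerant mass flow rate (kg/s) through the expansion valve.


m_dot = Q / dh
m_dot = 94.3 / 170.8
m_dot = 0.5521 kg/s

0.5521


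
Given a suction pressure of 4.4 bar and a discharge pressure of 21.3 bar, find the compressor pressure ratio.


PR = P_high / P_low
PR = 21.3 / 4.4
PR = 4.841

4.841


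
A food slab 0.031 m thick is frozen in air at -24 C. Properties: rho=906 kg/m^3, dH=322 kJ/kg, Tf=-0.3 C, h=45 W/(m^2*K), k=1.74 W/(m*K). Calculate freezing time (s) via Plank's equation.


dT = -0.3 - (-24) = 23.7 K
term1 = a/(2h) = 0.031/(2*45) = 0.0003444444444
term2 = a^2/(8k) = 0.031^2/(8*1.74) = 0.00006903735632
t = rho*dH*1000/dT * (term1 + term2)
t = 906*322*1000/23.7 * (0.0003444444444 + 0.00006903735632)
t = 5090 s

5090


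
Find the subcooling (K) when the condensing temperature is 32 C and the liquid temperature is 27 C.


Subcooling = T_cond - T_liquid
Subcooling = 32 - 27
Subcooling = 5 K

5


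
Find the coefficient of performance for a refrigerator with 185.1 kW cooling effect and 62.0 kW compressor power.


COP = Q_evap / W
COP = 185.1 / 62.0
COP = 2.985

2.985


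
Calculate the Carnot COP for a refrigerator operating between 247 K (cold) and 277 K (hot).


dT = 277 - 247 = 30 K
COP_carnot = T_cold / dT = 247 / 30
COP_carnot = 8.233

8.233


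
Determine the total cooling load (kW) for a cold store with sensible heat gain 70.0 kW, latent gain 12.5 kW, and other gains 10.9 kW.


Q_total = Q_s + Q_l + Q_misc
Q_total = 70.0 + 12.5 + 10.9
Q_total = 93.4 kW

93.4


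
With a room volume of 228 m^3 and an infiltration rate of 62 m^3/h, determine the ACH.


ACH = flow / volume
ACH = 62 / 228
ACH = 0.272

0.272


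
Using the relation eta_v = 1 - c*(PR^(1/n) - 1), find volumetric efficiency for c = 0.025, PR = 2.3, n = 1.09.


PR^(1/n) = 2.3^(1/1.09) = 2.14714018
eta_v = 1 - 0.025 * (2.14714018 - 1)
eta_v = 0.9713

0.9713


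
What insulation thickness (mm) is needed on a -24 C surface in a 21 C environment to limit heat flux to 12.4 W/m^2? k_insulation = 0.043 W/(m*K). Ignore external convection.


dT = 21 - (-24) = 45 K
thickness = k * dT / q_max * 1000
thickness = 0.043 * 45 / 12.4 * 1000
thickness = 156.0 mm

156.0


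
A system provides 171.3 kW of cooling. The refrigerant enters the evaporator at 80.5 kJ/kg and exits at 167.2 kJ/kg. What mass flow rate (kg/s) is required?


dh = 167.2 - 80.5 = 86.7 kJ/kg
m_dot = Q / dh = 171.3 / 86.7 = 1.9758 kg/s

1.9758


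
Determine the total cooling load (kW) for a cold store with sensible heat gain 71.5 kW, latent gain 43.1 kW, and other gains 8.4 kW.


Q_total = Q_s + Q_l + Q_misc
Q_total = 71.5 + 43.1 + 8.4
Q_total = 123.0 kW

123.0


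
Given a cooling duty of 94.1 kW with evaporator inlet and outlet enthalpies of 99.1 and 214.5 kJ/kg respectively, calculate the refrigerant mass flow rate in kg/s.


dh = 214.5 - 99.1 = 115.4 kJ/kg
m_dot = Q / dh = 94.1 / 115.4 = 0.8154 kg/s

0.8154


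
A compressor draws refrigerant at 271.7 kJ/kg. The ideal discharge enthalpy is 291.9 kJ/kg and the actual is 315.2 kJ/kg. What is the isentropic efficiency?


dh_ideal = 291.9 - 271.7 = 20.2 kJ/kg
dh_actual = 315.2 - 271.7 = 43.5 kJ/kg
eta_s = dh_ideal / dh_actual = 20.2 / 43.5
eta_s = 0.4644

0.4644


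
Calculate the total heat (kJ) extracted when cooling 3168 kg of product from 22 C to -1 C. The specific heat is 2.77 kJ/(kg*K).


dT = 22 - (-1) = 23 K
Q = m * cp * dT = 3168 * 2.77 * 23
Q = 201833 kJ

201833


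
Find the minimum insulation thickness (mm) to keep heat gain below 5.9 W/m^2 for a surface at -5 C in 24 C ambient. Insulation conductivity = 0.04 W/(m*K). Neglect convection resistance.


dT = 24 - (-5) = 29 K
thickness = k * dT / q_max * 1000
thickness = 0.04 * 29 / 5.9 * 1000
thickness = 196.6 mm

196.6


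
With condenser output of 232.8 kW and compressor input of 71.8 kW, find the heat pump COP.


COP_hp = Q_cond / W
COP_hp = 232.8 / 71.8
COP_hp = 3.242

3.242


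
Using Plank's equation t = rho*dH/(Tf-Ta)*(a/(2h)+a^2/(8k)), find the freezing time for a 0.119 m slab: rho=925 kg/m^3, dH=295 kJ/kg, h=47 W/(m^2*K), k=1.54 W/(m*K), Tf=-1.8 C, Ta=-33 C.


dT = -1.8 - (-33) = 31.2 K
term1 = a/(2h) = 0.119/(2*47) = 0.001265957447
term2 = a^2/(8k) = 0.119^2/(8*1.54) = 0.001149431818
t = rho*dH*1000/dT * (term1 + term2)
t = 925*295*1000/31.2 * (0.001265957447 + 0.001149431818)
t = 21125 s

21125


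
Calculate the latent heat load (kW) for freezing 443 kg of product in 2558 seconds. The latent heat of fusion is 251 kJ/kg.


Q_lat = m * h_fg / t
Q_lat = 443 * 251 / 2558
Q_lat = 43.47 kW

43.47


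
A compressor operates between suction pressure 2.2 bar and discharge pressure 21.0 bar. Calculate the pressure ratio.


PR = P_high / P_low
PR = 21.0 / 2.2
PR = 9.545

9.545


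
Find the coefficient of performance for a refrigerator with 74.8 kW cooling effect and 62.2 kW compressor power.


COP = Q_evap / W
COP = 74.8 / 62.2
COP = 1.203

1.203


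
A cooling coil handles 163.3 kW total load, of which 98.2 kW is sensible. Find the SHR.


SHR = Q_sensible / Q_total
SHR = 98.2 / 163.3
SHR = 0.601

0.601


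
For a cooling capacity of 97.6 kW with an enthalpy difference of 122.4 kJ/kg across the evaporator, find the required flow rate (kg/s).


m_dot = Q / dh
m_dot = 97.6 / 122.4
m_dot = 0.7974 kg/s

0.7974


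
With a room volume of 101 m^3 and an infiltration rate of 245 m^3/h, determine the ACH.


ACH = flow / volume
ACH = 245 / 101
ACH = 2.426

2.426


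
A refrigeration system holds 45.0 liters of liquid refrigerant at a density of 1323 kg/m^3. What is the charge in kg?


Charge = V * rho / 1000
Charge = 45.0 * 1323 / 1000
Charge = 59.54 kg

59.54


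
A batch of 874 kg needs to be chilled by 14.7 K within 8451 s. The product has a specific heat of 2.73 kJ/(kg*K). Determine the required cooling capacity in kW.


Q = m * cp * dT / t
Q = 874 * 2.73 * 14.7 / 8451
Q = 4.15 kW

4.15


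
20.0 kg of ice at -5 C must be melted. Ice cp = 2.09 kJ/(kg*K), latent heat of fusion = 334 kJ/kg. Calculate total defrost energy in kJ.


Sensible heat = cp * dT = 2.09 * 5 = 10.45 kJ/kg
Total per kg = 10.45 + 334 = 344.45 kJ/kg
Q = m * total = 20.0 * 344.45
Q = 6889.0 kJ

6889.0


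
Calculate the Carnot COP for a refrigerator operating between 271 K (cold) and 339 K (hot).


dT = 339 - 271 = 68 K
COP_carnot = T_cold / dT = 271 / 68
COP_carnot = 3.985

3.985


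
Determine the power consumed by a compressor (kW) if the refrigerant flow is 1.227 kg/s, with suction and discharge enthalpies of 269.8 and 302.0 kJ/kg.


dh = 302.0 - 269.8 = 32.2 kJ/kg
W = m_dot * dh = 1.227 * 32.2 = 39.51 kW

39.51


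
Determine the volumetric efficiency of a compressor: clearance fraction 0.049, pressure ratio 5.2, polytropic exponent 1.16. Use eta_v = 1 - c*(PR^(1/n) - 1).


PR^(1/n) = 5.2^(1/1.16) = 4.14232588
eta_v = 1 - 0.049 * (4.14232588 - 1)
eta_v = 0.846

0.846


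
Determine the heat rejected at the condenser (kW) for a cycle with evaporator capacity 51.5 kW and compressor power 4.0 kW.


Q_cond = Q_evap + W
Q_cond = 51.5 + 4.0
Q_cond = 55.5 kW

55.5


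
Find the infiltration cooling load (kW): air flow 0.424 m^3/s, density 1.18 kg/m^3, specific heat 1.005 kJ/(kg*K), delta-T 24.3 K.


Q = V_dot * rho * cp * dT
Q = 0.424 * 1.18 * 1.005 * 24.3
Q = 12.219 kW

12.219


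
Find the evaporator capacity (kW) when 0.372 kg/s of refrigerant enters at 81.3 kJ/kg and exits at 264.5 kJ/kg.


dh = 264.5 - 81.3 = 183.2 kJ/kg
Q_evap = m_dot * dh = 0.372 * 183.2
Q_evap = 68.15 kW

68.15


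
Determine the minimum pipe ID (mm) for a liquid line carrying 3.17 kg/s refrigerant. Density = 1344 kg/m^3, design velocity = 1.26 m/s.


A = m_dot / (rho * v) = 3.17 / (1344 * 1.26) = 0.001871929327 m^2
d = sqrt(4*A/pi) * 1000
d = 48.8 mm

48.8
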